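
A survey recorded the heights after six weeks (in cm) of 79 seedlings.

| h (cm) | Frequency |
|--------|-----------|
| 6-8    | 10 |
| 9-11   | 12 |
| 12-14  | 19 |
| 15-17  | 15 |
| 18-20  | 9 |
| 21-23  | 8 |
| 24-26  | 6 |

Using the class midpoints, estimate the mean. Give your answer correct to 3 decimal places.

14.861

Midpoints: 7, 10, 13, 16, 19, 22, 25
Σfm = 10×7 + 12×10 + 19×13 + 15×16 + 9×19 + 8×22 + 6×25 = 1174
n = Σf = 79
Mean = 1174 / 79 = 14.8608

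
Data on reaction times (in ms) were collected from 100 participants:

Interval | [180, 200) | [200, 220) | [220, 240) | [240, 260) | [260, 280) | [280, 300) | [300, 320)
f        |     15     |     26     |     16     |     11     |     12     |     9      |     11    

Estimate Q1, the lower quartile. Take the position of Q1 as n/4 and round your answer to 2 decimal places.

207.69

Cumulative frequencies: 15, 41, 57, 68, 80, 89, 100
n = 100; position = n/4 = 25.
This falls in the class [200, 220): L = 200, F = 15, f = 26, h = 20.
Lower quartile ≈ 200 + ((25 − 15) / 26) × 20 = 207.6923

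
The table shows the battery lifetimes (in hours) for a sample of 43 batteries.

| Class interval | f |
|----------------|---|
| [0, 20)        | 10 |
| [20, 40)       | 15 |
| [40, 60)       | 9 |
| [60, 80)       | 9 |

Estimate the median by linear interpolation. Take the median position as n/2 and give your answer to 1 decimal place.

35.3

Cumulative frequencies: 10, 25, 34, 43
n = 43; position = n/2 = 21.5.
This falls in the class [20, 40): L = 20, F = 10, f = 15, h = 20.
Median ≈ 20 + ((21.5 − 10) / 15) × 20 = 35.3333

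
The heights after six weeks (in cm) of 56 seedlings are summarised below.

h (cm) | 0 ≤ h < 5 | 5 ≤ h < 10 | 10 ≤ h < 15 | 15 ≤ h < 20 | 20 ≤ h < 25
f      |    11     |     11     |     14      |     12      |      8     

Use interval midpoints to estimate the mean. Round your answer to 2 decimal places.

Midpoints: 2.5, 7.5, 12.5, 17.5, 22.5
Σfm = 11×2.5 + 11×7.5 + 14×12.5 + 12×17.5 + 8×22.5 = 675
n = Σf = 56
Mean = 675 / 56 = 12.0536

12.05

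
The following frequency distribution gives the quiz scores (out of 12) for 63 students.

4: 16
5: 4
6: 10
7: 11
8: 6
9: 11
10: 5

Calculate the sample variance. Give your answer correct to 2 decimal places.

4.14

Values: 4, 5, 6, 7, 8, 9, 10
n = 63, Σfx = 418, mean = 6.6349
Σfx² = 3030
Σf(x − x̄)² = Σfx² − (Σfx)²/n = 3030 − 418²/63 = 256.6032
Sample variance = 256.6032 / 62 = 4.1388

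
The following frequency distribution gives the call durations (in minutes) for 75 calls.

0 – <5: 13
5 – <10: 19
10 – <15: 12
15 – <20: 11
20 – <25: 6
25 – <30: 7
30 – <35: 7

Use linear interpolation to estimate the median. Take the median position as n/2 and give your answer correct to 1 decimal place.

12.3

Cumulative frequencies: 13, 32, 44, 55, 61, 68, 75
n = 75; position = n/2 = 37.5.
This falls in the class 10 – <15: L = 10, F = 32, f = 12, h = 5.
Median ≈ 10 + ((37.5 − 32) / 12) × 5 = 12.2917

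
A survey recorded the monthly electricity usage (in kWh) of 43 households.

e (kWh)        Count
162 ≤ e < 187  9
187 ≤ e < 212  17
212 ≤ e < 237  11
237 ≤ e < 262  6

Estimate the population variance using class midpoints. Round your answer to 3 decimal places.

Midpoints: 174.5, 199.5, 224.5, 249.5
n = 43, Σfm = 8928.5, mean = 207.6395
Σfm² = 1878560.75
Σf(m − x̄)² = Σfm² − (Σfm)²/n = 1878560.75 − 8928.5²/43 = 24651.1628
Population variance = 24651.1628 / 43 = 573.2829

573.283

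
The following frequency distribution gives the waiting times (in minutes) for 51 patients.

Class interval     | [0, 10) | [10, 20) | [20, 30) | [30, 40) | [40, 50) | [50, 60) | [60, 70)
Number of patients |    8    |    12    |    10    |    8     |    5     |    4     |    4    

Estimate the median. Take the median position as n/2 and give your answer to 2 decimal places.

25.50

Cumulative frequencies: 8, 20, 30, 38, 43, 47, 51
n = 51; position = n/2 = 25.5.
This falls in the class [20, 30): L = 20, F = 20, f = 10, h = 10.
Median ≈ 20 + ((25.5 − 20) / 10) × 10 = 25.5000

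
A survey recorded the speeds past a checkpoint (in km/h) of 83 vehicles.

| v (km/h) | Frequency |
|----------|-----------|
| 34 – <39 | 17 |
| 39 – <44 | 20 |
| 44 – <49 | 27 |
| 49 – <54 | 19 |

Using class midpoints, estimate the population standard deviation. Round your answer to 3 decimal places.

5.271

Midpoints: 36.5, 41.5, 46.5, 51.5
n = 83, Σfm = 3684.5, mean = 44.3916
Σfm² = 165866.75
Σf(m − x̄)² = Σfm² − (Σfm)²/n = 165866.75 − 3684.5²/83 = 2306.0241
Population variance = 2306.0241 / 83 = 27.7834
Standard deviation = √27.7834 = 5.2710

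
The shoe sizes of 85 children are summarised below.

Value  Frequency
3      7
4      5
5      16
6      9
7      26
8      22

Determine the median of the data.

7

Cumulative frequencies: 7, 12, 28, 37, 63, 85
n = 85, so the median is the value in position (n+1)/2 = 43.
Position 43 falls at value 7.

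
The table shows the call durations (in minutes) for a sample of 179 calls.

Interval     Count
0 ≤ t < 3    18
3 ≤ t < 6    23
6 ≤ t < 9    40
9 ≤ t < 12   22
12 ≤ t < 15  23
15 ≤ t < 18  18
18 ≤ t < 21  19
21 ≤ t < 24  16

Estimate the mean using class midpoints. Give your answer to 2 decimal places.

11.17

Midpoints: 1.5, 4.5, 7.5, 10.5, 13.5, 16.5, 19.5, 22.5
Σfm = 18×1.5 + 23×4.5 + 40×7.5 + 22×10.5 + 23×13.5 + 18×16.5 + 19×19.5 + 16×22.5 = 1999.5
n = Σf = 179
Mean = 1999.5 / 179 = 11.1704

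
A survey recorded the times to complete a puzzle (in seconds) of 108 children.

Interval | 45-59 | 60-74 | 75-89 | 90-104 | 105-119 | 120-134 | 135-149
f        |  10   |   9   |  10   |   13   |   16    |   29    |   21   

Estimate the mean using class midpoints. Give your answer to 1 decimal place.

Midpoints: 52, 67, 82, 97, 112, 127, 142
Σfm = 10×52 + 9×67 + 10×82 + 13×97 + 16×112 + 29×127 + 21×142 = 11661
n = Σf = 108
Mean = 11661 / 108 = 107.9722

108.0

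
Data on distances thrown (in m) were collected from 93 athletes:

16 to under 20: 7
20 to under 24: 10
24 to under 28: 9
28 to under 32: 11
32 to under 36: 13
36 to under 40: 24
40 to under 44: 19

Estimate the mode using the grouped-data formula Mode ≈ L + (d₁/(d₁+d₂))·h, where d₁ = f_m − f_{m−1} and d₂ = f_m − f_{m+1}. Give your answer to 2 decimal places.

Modal class: 36 to under 40 (highest frequency 24).
d₁ = 24 − 13 = 11, d₂ = 24 − 19 = 5
Mode ≈ 36 + (11/(11+5)) × 4 = 36 + 2.7500 = 38.7500

38.75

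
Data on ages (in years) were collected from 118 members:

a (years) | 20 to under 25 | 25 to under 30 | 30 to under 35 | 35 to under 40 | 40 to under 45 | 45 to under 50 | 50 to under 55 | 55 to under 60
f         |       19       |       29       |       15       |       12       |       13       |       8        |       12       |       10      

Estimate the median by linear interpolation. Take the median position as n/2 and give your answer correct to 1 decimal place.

33.7

Cumulative frequencies: 19, 48, 63, 75, 88, 96, 108, 118
n = 118; position = n/2 = 59.
This falls in the class 30 to under 35: L = 30, F = 48, f = 15, h = 5.
Median ≈ 30 + ((59 − 48) / 15) × 5 = 33.6667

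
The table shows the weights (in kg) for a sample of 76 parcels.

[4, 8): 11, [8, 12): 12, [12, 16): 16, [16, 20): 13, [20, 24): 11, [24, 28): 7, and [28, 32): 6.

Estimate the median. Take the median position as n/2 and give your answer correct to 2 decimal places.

Cumulative frequencies: 11, 23, 39, 52, 63, 70, 76
n = 76; position = n/2 = 38.
This falls in the class [12, 16): L = 12, F = 23, f = 16, h = 4.
Median ≈ 12 + ((38 − 23) / 16) × 4 = 15.7500

15.75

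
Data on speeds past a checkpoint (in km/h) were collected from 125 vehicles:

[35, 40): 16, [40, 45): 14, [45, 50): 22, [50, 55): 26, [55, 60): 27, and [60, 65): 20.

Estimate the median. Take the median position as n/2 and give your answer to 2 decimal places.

52.02

Cumulative frequencies: 16, 30, 52, 78, 105, 125
n = 125; position = n/2 = 62.5.
This falls in the class [50, 55): L = 50, F = 52, f = 26, h = 5.
Median ≈ 50 + ((62.5 − 52) / 26) × 5 = 52.0192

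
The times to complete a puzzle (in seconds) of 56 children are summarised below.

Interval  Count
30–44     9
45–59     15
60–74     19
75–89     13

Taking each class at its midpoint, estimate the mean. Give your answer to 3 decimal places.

61.643

Midpoints: 37, 52, 67, 82
Σfm = 9×37 + 15×52 + 19×67 + 13×82 = 3452
n = Σf = 56
Mean = 3452 / 56 = 61.6429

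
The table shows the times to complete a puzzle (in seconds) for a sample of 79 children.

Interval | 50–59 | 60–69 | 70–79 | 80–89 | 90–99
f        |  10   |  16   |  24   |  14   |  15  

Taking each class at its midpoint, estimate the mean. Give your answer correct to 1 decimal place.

Midpoints: 54.5, 64.5, 74.5, 84.5, 94.5
Σfm = 10×54.5 + 16×64.5 + 24×74.5 + 14×84.5 + 15×94.5 = 5965.5
n = Σf = 79
Mean = 5965.5 / 79 = 75.5127

75.5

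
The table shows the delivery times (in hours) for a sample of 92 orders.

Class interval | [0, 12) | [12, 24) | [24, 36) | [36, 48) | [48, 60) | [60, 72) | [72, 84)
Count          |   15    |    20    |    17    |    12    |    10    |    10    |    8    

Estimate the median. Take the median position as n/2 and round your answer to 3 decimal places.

31.765

Cumulative frequencies: 15, 35, 52, 64, 74, 84, 92
n = 92; position = n/2 = 46.
This falls in the class [24, 36): L = 24, F = 35, f = 17, h = 12.
Median ≈ 24 + ((46 − 35) / 17) × 12 = 31.7647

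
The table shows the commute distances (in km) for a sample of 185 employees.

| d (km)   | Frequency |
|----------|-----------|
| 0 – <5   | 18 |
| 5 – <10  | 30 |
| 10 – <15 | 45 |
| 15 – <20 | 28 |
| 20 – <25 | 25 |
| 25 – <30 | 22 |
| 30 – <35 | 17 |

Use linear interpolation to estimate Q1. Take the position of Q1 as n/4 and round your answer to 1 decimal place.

9.7

Cumulative frequencies: 18, 48, 93, 121, 146, 168, 185
n = 185; position = n/4 = 46.25.
This falls in the class 5 – <10: L = 5, F = 18, f = 30, h = 5.
Lower quartile ≈ 5 + ((46.25 − 18) / 30) × 5 = 9.7083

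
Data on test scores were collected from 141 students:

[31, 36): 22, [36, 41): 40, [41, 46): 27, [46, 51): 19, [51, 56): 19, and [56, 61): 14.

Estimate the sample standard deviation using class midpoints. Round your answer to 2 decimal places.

7.88

Midpoints: 33.5, 38.5, 43.5, 48.5, 53.5, 58.5
n = 141, Σfm = 6208.5, mean = 44.0319
Σfm² = 282057.25
Σf(m − x̄)² = Σfm² − (Σfm)²/n = 282057.25 − 6208.5²/141 = 8685.1064
Sample variance = 8685.1064 / 140 = 62.0365
Standard deviation = √62.0365 = 7.8763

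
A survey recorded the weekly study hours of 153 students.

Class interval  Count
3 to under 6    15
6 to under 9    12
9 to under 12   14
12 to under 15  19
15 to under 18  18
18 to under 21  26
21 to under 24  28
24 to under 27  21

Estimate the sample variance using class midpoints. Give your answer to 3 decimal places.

Midpoints: 4.5, 7.5, 10.5, 13.5, 16.5, 19.5, 22.5, 25.5
n = 153, Σfm = 2530.5, mean = 16.5392
Σfm² = 48602.25
Σf(m − x̄)² = Σfm² − (Σfm)²/n = 48602.25 − 2530.5²/153 = 6749.7647
Sample variance = 6749.7647 / 152 = 44.4063

44.406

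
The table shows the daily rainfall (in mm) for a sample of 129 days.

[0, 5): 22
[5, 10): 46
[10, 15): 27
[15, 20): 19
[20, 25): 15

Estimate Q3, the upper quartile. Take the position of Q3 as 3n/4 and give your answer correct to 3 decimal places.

Cumulative frequencies: 22, 68, 95, 114, 129
n = 129; position = 3n/4 = 96.75.
This falls in the class [15, 20): L = 15, F = 95, f = 19, h = 5.
Upper quartile ≈ 15 + ((96.75 − 95) / 19) × 5 = 15.4605

15.461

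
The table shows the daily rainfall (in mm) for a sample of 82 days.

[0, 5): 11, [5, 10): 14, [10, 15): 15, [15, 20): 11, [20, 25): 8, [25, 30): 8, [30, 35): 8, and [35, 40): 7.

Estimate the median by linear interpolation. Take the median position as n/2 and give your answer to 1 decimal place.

15.5

Cumulative frequencies: 11, 25, 40, 51, 59, 67, 75, 82
n = 82; position = n/2 = 41.
This falls in the class [15, 20): L = 15, F = 40, f = 11, h = 5.
Median ≈ 15 + ((41 − 40) / 11) × 5 = 15.4545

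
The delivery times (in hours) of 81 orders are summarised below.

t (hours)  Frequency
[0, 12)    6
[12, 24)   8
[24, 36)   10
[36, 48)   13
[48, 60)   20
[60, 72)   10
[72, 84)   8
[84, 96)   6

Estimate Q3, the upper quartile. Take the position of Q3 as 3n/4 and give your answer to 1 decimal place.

64.5

Cumulative frequencies: 6, 14, 24, 37, 57, 67, 75, 81
n = 81; position = 3n/4 = 60.75.
This falls in the class [60, 72): L = 60, F = 57, f = 10, h = 12.
Upper quartile ≈ 60 + ((60.75 − 57) / 10) × 12 = 64.5000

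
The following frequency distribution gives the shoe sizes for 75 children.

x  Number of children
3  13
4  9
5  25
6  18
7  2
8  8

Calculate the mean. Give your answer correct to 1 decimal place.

Values: 3, 4, 5, 6, 7, 8
Σfx = 13×3 + 9×4 + 25×5 + 18×6 + 2×7 + 8×8 = 386
n = Σf = 75
Mean = 386 / 75 = 5.1467

5.1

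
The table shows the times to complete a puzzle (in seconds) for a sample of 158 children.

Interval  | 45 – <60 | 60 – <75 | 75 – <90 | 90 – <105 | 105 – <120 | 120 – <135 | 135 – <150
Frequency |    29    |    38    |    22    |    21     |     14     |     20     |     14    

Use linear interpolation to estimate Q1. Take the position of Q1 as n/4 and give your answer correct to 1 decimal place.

Cumulative frequencies: 29, 67, 89, 110, 124, 144, 158
n = 158; position = n/4 = 39.5.
This falls in the class 60 – <75: L = 60, F = 29, f = 38, h = 15.
Lower quartile ≈ 60 + ((39.5 − 29) / 38) × 15 = 64.1447

64.1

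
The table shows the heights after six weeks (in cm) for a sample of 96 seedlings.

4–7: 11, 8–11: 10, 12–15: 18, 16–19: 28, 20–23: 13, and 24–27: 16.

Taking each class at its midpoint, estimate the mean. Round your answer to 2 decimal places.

16.42

Midpoints: 5.5, 9.5, 13.5, 17.5, 21.5, 25.5
Σfm = 11×5.5 + 10×9.5 + 18×13.5 + 28×17.5 + 13×21.5 + 16×25.5 = 1576
n = Σf = 96
Mean = 1576 / 96 = 16.4167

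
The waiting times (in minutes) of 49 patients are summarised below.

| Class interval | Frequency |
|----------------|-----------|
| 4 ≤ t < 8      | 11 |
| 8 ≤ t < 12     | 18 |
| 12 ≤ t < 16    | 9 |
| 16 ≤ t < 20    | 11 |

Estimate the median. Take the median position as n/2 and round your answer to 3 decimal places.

Cumulative frequencies: 11, 29, 38, 49
n = 49; position = n/2 = 24.5.
This falls in the class 8 ≤ t < 12: L = 8, F = 11, f = 18, h = 4.
Median ≈ 8 + ((24.5 − 11) / 18) × 4 = 11.0000

11.000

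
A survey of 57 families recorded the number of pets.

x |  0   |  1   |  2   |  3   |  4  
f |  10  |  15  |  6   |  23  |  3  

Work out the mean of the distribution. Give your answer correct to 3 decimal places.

1.895

Values: 0, 1, 2, 3, 4
Σfx = 10×0 + 15×1 + 6×2 + 23×3 + 3×4 = 108
n = Σf = 57
Mean = 108 / 57 = 1.8947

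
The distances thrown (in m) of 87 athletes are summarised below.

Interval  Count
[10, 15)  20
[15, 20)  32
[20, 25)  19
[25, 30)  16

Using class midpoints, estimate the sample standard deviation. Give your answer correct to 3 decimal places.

5.170

Midpoints: 12.5, 17.5, 22.5, 27.5
n = 87, Σfm = 1677.5, mean = 19.2816
Σfm² = 34643.75
Σf(m − x̄)² = Σfm² − (Σfm)²/n = 34643.75 − 1677.5²/87 = 2298.8506
Sample variance = 2298.8506 / 86 = 26.7308
Standard deviation = √26.7308 = 5.1702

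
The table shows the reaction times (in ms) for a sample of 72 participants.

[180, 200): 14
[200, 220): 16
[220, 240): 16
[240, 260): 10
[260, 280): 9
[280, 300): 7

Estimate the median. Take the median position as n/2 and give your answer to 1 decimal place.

Cumulative frequencies: 14, 30, 46, 56, 65, 72
n = 72; position = n/2 = 36.
This falls in the class [220, 240): L = 220, F = 30, f = 16, h = 20.
Median ≈ 220 + ((36 − 30) / 16) × 20 = 227.5000

227.5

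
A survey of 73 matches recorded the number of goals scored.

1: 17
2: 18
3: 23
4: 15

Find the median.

Cumulative frequencies: 17, 35, 58, 73
n = 73, so the median is the value in position (n+1)/2 = 37.
Position 37 falls at value 3.

3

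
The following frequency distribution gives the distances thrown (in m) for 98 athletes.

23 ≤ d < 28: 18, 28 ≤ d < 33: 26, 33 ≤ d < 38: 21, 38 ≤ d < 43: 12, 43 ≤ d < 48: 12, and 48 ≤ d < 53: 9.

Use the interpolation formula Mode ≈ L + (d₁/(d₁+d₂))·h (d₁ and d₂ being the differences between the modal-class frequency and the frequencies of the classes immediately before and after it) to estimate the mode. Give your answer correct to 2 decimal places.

Modal class: 28 ≤ d < 33 (highest frequency 26).
d₁ = 26 − 18 = 8, d₂ = 26 − 21 = 5
Mode ≈ 28 + (8/(8+5)) × 5 = 28 + 3.0769 = 31.0769

31.08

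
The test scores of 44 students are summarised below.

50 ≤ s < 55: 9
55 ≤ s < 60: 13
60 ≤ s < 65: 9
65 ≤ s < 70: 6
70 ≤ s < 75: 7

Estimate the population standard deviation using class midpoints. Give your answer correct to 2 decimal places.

6.75

Midpoints: 52.5, 57.5, 62.5, 67.5, 72.5
n = 44, Σfm = 2695, mean = 61.2500
Σfm² = 167075
Σf(m − x̄)² = Σfm² − (Σfm)²/n = 167075 − 2695²/44 = 2006.2500
Population variance = 2006.2500 / 44 = 45.5966
Standard deviation = √45.5966 = 6.7525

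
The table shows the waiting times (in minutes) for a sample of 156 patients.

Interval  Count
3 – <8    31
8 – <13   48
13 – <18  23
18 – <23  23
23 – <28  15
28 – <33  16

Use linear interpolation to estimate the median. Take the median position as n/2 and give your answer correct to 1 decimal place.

12.9

Cumulative frequencies: 31, 79, 102, 125, 140, 156
n = 156; position = n/2 = 78.
This falls in the class 8 – <13: L = 8, F = 31, f = 48, h = 5.
Median ≈ 8 + ((78 − 31) / 48) × 5 = 12.8958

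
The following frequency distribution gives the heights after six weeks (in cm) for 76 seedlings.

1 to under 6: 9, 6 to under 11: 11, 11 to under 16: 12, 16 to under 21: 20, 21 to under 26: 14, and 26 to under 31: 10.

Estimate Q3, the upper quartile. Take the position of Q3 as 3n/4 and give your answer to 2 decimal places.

Cumulative frequencies: 9, 20, 32, 52, 66, 76
n = 76; position = 3n/4 = 57.
This falls in the class 21 to under 26: L = 21, F = 52, f = 14, h = 5.
Upper quartile ≈ 21 + ((57 − 52) / 14) × 5 = 22.7857

22.79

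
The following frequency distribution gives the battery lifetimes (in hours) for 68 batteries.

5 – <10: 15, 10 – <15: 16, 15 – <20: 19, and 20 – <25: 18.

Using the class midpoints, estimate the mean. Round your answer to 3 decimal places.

15.441

Midpoints: 7.5, 12.5, 17.5, 22.5
Σfm = 15×7.5 + 16×12.5 + 19×17.5 + 18×22.5 = 1050
n = Σf = 68
Mean = 1050 / 68 = 15.4412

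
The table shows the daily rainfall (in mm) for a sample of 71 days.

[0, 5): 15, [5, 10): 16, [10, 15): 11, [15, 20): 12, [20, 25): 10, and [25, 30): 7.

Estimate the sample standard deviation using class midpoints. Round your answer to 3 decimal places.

Midpoints: 2.5, 7.5, 12.5, 17.5, 22.5, 27.5
n = 71, Σfm = 922.5, mean = 12.9930
Σfm² = 16743.75
Σf(m − x̄)² = Σfm² − (Σfm)²/n = 16743.75 − 922.5²/71 = 4757.7465
Sample variance = 4757.7465 / 70 = 67.9678
Standard deviation = √67.9678 = 8.2443

8.244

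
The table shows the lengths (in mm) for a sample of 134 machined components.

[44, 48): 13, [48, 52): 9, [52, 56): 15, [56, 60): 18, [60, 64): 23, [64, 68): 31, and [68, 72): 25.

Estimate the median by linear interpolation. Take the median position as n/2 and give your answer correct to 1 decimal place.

Cumulative frequencies: 13, 22, 37, 55, 78, 109, 134
n = 134; position = n/2 = 67.
This falls in the class [60, 64): L = 60, F = 55, f = 23, h = 4.
Median ≈ 60 + ((67 − 55) / 23) × 4 = 62.0870

62.1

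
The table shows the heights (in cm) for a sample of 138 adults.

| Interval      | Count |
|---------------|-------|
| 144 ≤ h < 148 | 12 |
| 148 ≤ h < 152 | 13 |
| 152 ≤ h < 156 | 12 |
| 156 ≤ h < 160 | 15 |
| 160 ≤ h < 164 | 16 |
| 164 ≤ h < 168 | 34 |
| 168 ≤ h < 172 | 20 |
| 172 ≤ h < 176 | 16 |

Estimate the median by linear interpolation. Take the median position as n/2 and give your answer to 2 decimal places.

Cumulative frequencies: 12, 25, 37, 52, 68, 102, 122, 138
n = 138; position = n/2 = 69.
This falls in the class 164 ≤ h < 168: L = 164, F = 68, f = 34, h = 4.
Median ≈ 164 + ((69 − 68) / 34) × 4 = 164.1176

164.12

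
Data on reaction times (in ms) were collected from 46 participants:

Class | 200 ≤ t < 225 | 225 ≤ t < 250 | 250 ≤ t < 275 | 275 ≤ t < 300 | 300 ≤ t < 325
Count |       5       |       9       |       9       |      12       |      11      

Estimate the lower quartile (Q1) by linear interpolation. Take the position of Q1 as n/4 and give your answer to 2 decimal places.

Cumulative frequencies: 5, 14, 23, 35, 46
n = 46; position = n/4 = 11.5.
This falls in the class 225 ≤ t < 250: L = 225, F = 5, f = 9, h = 25.
Lower quartile ≈ 225 + ((11.5 − 5) / 9) × 25 = 243.0556

243.06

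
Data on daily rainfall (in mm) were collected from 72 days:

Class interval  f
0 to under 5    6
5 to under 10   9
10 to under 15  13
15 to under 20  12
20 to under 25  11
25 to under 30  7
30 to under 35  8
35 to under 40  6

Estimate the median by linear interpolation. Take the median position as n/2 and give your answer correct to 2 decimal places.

18.33

Cumulative frequencies: 6, 15, 28, 40, 51, 58, 66, 72
n = 72; position = n/2 = 36.
This falls in the class 15 to under 20: L = 15, F = 28, f = 12, h = 5.
Median ≈ 15 + ((36 − 28) / 12) × 5 = 18.3333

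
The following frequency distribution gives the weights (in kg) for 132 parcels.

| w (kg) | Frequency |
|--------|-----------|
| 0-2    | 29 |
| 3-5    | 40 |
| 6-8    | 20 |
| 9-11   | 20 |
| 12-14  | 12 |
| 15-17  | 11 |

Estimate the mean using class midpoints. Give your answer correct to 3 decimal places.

Midpoints: 1, 4, 7, 10, 13, 16
Σfm = 29×1 + 40×4 + 20×7 + 20×10 + 12×13 + 11×16 = 861
n = Σf = 132
Mean = 861 / 132 = 6.5227

6.523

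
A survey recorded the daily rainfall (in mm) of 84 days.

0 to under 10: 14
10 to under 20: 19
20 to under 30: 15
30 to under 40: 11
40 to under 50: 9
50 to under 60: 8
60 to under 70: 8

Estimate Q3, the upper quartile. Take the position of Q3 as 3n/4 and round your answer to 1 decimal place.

44.4

Cumulative frequencies: 14, 33, 48, 59, 68, 76, 84
n = 84; position = 3n/4 = 63.
This falls in the class 40 to under 50: L = 40, F = 59, f = 9, h = 10.
Upper quartile ≈ 40 + ((63 − 59) / 9) × 10 = 44.4444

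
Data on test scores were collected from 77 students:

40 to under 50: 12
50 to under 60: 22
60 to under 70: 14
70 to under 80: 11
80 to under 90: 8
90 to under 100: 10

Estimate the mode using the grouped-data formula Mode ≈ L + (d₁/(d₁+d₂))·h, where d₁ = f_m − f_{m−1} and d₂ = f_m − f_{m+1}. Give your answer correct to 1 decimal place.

55.6

Modal class: 50 to under 60 (highest frequency 22).
d₁ = 22 − 12 = 10, d₂ = 22 − 14 = 8
Mode ≈ 50 + (10/(10+8)) × 10 = 50 + 5.5556 = 55.5556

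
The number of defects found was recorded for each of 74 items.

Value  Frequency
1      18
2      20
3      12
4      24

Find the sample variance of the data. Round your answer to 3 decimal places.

1.399

Values: 1, 2, 3, 4
n = 74, Σfx = 190, mean = 2.5676
Σfx² = 590
Σf(x − x̄)² = Σfx² − (Σfx)²/n = 590 − 190²/74 = 102.1622
Sample variance = 102.1622 / 73 = 1.3995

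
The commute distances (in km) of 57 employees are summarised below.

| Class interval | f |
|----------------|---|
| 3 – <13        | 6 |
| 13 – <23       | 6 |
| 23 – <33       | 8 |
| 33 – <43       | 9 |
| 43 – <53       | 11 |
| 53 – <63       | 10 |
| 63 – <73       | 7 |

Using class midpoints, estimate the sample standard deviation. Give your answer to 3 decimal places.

18.735

Midpoints: 8, 18, 28, 38, 48, 58, 68
n = 57, Σfm = 2306, mean = 40.4561
Σfm² = 112948
Σf(m − x̄)² = Σfm² − (Σfm)²/n = 112948 − 2306²/57 = 19656.1404
Sample variance = 19656.1404 / 56 = 351.0025
Standard deviation = √351.0025 = 18.7351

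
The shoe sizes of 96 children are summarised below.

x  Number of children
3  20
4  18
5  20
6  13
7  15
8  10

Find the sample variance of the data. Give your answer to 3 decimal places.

Values: 3, 4, 5, 6, 7, 8
n = 96, Σfx = 495, mean = 5.1562
Σfx² = 2811
Σf(x − x̄)² = Σfx² − (Σfx)²/n = 2811 − 495²/96 = 258.6562
Sample variance = 258.6562 / 95 = 2.7227

2.723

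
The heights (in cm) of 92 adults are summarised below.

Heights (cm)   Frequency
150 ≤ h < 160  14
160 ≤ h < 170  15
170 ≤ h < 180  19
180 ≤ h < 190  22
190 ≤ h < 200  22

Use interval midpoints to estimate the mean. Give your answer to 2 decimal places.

177.50

Midpoints: 155, 165, 175, 185, 195
Σfm = 14×155 + 15×165 + 19×175 + 22×185 + 22×195 = 16330
n = Σf = 92
Mean = 16330 / 92 = 177.5000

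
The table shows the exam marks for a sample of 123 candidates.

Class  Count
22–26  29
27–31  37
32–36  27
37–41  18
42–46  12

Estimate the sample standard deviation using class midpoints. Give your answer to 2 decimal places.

6.34

Midpoints: 24, 29, 34, 39, 44
n = 123, Σfm = 3917, mean = 31.8455
Σfm² = 129643
Σf(m − x̄)² = Σfm² − (Σfm)²/n = 129643 − 3917²/123 = 4904.0650
Sample variance = 4904.0650 / 122 = 40.1973
Standard deviation = √40.1973 = 6.3401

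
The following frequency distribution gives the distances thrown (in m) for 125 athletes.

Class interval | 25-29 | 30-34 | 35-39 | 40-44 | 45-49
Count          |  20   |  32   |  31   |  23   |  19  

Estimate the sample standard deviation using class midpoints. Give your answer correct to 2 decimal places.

Midpoints: 27, 32, 37, 42, 47
n = 125, Σfm = 4570, mean = 36.5600
Σfm² = 172330
Σf(m − x̄)² = Σfm² − (Σfm)²/n = 172330 − 4570²/125 = 5250.8000
Sample variance = 5250.8000 / 124 = 42.3452
Standard deviation = √42.3452 = 6.5073

6.51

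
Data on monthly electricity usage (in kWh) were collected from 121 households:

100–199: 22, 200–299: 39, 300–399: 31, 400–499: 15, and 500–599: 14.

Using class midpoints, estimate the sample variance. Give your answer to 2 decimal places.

15398.07

Midpoints: 149.5, 249.5, 349.5, 449.5, 549.5
n = 121, Σfm = 38289.5, mean = 316.4421
Σfm² = 13964180.25
Σf(m − x̄)² = Σfm² − (Σfm)²/n = 13964180.25 − 38289.5²/121 = 1847768.5950
Sample variance = 1847768.5950 / 120 = 15398.0716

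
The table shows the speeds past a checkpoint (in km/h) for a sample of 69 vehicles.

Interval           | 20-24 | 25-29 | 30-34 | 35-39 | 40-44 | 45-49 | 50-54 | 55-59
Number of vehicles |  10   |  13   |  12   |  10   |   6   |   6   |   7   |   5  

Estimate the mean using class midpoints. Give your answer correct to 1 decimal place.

Midpoints: 22, 27, 32, 37, 42, 47, 52, 57
Σfm = 10×22 + 13×27 + 12×32 + 10×37 + 6×42 + 6×47 + 7×52 + 5×57 = 2508
n = Σf = 69
Mean = 2508 / 69 = 36.3478

36.3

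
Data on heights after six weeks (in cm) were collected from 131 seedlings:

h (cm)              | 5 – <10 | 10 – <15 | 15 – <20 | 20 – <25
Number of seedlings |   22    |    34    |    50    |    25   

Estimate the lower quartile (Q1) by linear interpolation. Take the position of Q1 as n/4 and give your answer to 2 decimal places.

11.58

Cumulative frequencies: 22, 56, 106, 131
n = 131; position = n/4 = 32.75.
This falls in the class 10 – <15: L = 10, F = 22, f = 34, h = 5.
Lower quartile ≈ 10 + ((32.75 − 22) / 34) × 5 = 11.5809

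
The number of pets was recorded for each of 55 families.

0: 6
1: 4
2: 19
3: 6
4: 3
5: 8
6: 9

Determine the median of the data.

2

Cumulative frequencies: 6, 10, 29, 35, 38, 46, 55
n = 55, so the median is the value in position (n+1)/2 = 28.
Position 28 falls at value 2.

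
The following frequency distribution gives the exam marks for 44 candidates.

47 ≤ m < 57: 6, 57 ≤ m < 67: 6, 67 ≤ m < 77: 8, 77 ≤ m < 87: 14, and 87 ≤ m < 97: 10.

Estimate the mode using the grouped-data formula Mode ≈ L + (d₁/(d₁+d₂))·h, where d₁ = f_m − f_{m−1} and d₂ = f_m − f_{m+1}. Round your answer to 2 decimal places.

83.00

Modal class: 77 ≤ m < 87 (highest frequency 14).
d₁ = 14 − 8 = 6, d₂ = 14 − 10 = 4
Mode ≈ 77 + (6/(6+4)) × 10 = 77 + 6.0000 = 83.0000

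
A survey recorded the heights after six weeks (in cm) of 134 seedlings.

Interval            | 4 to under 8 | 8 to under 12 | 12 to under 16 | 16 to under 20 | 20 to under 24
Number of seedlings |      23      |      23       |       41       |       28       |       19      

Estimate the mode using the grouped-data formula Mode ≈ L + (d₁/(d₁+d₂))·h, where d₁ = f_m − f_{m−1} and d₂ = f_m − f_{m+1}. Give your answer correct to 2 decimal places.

14.32

Modal class: 12 to under 16 (highest frequency 41).
d₁ = 41 − 23 = 18, d₂ = 41 − 28 = 13
Mode ≈ 12 + (18/(18+13)) × 4 = 12 + 2.3226 = 14.3226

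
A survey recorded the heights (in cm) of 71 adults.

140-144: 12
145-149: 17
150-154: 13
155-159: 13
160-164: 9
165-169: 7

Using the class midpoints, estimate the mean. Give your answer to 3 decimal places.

Midpoints: 142, 147, 152, 157, 162, 167
Σfm = 12×142 + 17×147 + 13×152 + 13×157 + 9×162 + 7×167 = 10847
n = Σf = 71
Mean = 10847 / 71 = 152.7746

152.775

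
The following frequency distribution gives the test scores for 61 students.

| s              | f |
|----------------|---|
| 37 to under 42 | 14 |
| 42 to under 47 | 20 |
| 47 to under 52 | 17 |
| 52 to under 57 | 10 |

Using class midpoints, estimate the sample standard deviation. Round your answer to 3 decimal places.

Midpoints: 39.5, 44.5, 49.5, 54.5
n = 61, Σfm = 2829.5, mean = 46.3852
Σfm² = 132805.25
Σf(m − x̄)² = Σfm² − (Σfm)²/n = 132805.25 − 2829.5²/61 = 1558.1967
Sample variance = 1558.1967 / 60 = 25.9699
Standard deviation = √25.9699 = 5.0961

5.096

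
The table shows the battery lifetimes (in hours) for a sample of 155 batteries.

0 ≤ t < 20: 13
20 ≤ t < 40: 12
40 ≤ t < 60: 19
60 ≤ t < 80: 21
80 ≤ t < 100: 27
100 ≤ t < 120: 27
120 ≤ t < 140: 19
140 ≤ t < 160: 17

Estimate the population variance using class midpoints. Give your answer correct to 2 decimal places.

1710.45

Midpoints: 10, 30, 50, 70, 90, 110, 130, 150
n = 155, Σfm = 13330, mean = 86.0000
Σfm² = 1411500
Σf(m − x̄)² = Σfm² − (Σfm)²/n = 1411500 − 13330²/155 = 265120.0000
Population variance = 265120.0000 / 155 = 1710.4516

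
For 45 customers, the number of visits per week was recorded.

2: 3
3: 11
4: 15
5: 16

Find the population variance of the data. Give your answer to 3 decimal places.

Values: 2, 3, 4, 5
n = 45, Σfx = 179, mean = 3.9778
Σfx² = 751
Σf(x − x̄)² = Σfx² − (Σfx)²/n = 751 − 179²/45 = 38.9778
Population variance = 38.9778 / 45 = 0.8662

0.866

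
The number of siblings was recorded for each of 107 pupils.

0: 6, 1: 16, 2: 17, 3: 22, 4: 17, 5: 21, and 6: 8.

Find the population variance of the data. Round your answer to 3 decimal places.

2.856

Values: 0, 1, 2, 3, 4, 5, 6
n = 107, Σfx = 337, mean = 3.1495
Σfx² = 1367
Σf(x − x̄)² = Σfx² − (Σfx)²/n = 1367 − 337²/107 = 305.6075
Population variance = 305.6075 / 107 = 2.8561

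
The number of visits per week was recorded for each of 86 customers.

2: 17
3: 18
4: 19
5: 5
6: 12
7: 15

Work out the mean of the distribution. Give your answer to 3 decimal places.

4.256

Values: 2, 3, 4, 5, 6, 7
Σfx = 17×2 + 18×3 + 19×4 + 5×5 + 12×6 + 15×7 = 366
n = Σf = 86
Mean = 366 / 86 = 4.2558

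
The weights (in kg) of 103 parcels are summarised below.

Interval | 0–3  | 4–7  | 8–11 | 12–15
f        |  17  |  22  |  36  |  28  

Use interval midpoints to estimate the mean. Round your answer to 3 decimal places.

8.413

Midpoints: 1.5, 5.5, 9.5, 13.5
Σfm = 17×1.5 + 22×5.5 + 36×9.5 + 28×13.5 = 866.5
n = Σf = 103
Mean = 866.5 / 103 = 8.4126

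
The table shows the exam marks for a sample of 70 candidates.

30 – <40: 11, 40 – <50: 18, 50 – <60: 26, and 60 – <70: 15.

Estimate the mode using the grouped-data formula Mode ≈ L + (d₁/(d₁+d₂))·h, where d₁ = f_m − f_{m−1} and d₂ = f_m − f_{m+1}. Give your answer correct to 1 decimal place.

Modal class: 50 – <60 (highest frequency 26).
d₁ = 26 − 18 = 8, d₂ = 26 − 15 = 11
Mode ≈ 50 + (8/(8+11)) × 10 = 50 + 4.2105 = 54.2105

54.2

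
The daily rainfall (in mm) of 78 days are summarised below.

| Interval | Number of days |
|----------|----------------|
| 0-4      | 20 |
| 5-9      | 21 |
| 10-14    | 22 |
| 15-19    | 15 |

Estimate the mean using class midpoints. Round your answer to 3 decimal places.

9.051

Midpoints: 2, 7, 12, 17
Σfm = 20×2 + 21×7 + 22×12 + 15×17 = 706
n = Σf = 78
Mean = 706 / 78 = 9.0513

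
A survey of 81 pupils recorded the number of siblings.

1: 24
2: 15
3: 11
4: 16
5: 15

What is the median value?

3

Cumulative frequencies: 24, 39, 50, 66, 81
n = 81, so the median is the value in position (n+1)/2 = 41.
Position 41 falls at value 3.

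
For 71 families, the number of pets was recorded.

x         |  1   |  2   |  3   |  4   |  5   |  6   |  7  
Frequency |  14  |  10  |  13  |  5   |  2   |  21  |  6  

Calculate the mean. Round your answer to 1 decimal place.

Values: 1, 2, 3, 4, 5, 6, 7
Σfx = 14×1 + 10×2 + 13×3 + 5×4 + 2×5 + 21×6 + 6×7 = 271
n = Σf = 71
Mean = 271 / 71 = 3.8169

3.8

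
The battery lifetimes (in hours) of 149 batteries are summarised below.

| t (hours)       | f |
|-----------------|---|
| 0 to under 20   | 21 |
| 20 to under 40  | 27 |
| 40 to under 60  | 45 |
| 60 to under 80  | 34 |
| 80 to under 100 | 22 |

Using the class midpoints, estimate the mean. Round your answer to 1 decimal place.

Midpoints: 10, 30, 50, 70, 90
Σfm = 21×10 + 27×30 + 45×50 + 34×70 + 22×90 = 7630
n = Σf = 149
Mean = 7630 / 149 = 51.2081

51.2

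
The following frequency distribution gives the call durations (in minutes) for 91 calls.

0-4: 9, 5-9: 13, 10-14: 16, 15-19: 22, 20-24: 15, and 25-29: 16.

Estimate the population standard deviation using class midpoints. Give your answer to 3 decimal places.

7.822

Midpoints: 2, 7, 12, 17, 22, 27
n = 91, Σfm = 1437, mean = 15.7912
Σfm² = 28259
Σf(m − x̄)² = Σfm² − (Σfm)²/n = 28259 − 1437²/91 = 5567.0330
Population variance = 5567.0330 / 91 = 61.1762
Standard deviation = √61.1762 = 7.8215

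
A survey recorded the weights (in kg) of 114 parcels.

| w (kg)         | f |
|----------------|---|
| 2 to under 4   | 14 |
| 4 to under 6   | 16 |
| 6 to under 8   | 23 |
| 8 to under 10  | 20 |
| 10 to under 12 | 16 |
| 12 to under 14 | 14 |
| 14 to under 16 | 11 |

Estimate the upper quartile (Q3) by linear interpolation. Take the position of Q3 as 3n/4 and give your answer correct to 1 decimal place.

11.6

Cumulative frequencies: 14, 30, 53, 73, 89, 103, 114
n = 114; position = 3n/4 = 85.5.
This falls in the class 10 to under 12: L = 10, F = 73, f = 16, h = 2.
Upper quartile ≈ 10 + ((85.5 − 73) / 16) × 2 = 11.5625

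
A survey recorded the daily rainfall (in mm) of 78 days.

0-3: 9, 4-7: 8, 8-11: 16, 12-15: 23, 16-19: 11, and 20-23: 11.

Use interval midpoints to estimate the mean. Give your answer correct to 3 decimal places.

Midpoints: 1.5, 5.5, 9.5, 13.5, 17.5, 21.5
Σfm = 9×1.5 + 8×5.5 + 16×9.5 + 23×13.5 + 11×17.5 + 11×21.5 = 949
n = Σf = 78
Mean = 949 / 78 = 12.1667

12.167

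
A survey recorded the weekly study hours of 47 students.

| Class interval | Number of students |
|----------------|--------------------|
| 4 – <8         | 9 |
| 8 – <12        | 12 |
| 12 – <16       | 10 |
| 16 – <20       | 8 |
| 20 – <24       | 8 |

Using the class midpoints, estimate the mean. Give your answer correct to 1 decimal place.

Midpoints: 6, 10, 14, 18, 22
Σfm = 9×6 + 12×10 + 10×14 + 8×18 + 8×22 = 634
n = Σf = 47
Mean = 634 / 47 = 13.4894

13.5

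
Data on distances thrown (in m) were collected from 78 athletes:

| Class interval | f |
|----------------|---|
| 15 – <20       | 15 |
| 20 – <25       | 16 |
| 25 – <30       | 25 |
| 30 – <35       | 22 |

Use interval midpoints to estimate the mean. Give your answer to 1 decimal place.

26.0

Midpoints: 17.5, 22.5, 27.5, 32.5
Σfm = 15×17.5 + 16×22.5 + 25×27.5 + 22×32.5 = 2025
n = Σf = 78
Mean = 2025 / 78 = 25.9615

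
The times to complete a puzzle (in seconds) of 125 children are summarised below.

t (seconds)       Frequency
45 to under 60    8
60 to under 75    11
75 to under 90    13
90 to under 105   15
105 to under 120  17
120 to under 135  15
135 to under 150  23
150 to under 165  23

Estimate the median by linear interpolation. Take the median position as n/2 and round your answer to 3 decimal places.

118.676

Cumulative frequencies: 8, 19, 32, 47, 64, 79, 102, 125
n = 125; position = n/2 = 62.5.
This falls in the class 105 to under 120: L = 105, F = 47, f = 17, h = 15.
Median ≈ 105 + ((62.5 − 47) / 17) × 15 = 118.6765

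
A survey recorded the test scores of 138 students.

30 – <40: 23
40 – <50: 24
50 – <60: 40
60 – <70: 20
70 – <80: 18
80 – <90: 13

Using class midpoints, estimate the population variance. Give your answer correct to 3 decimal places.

Midpoints: 35, 45, 55, 65, 75, 85
n = 138, Σfm = 7840, mean = 56.8116
Σfm² = 477450
Σf(m − x̄)² = Σfm² − (Σfm)²/n = 477450 − 7840²/138 = 32047.1014
Population variance = 32047.1014 / 138 = 232.2254

232.225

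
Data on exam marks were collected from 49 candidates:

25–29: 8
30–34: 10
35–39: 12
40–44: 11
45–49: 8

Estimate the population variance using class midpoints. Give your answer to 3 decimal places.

43.357

Midpoints: 27, 32, 37, 42, 47
n = 49, Σfm = 1818, mean = 37.1020
Σfm² = 69576
Σf(m − x̄)² = Σfm² − (Σfm)²/n = 69576 − 1818²/49 = 2124.4898
Population variance = 2124.4898 / 49 = 43.3569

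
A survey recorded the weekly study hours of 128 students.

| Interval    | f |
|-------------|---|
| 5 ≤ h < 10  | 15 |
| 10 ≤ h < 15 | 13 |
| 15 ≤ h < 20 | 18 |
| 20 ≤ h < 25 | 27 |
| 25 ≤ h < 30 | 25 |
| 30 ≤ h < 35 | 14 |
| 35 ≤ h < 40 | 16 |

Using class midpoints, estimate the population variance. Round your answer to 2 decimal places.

83.76

Midpoints: 7.5, 12.5, 17.5, 22.5, 27.5, 32.5, 37.5
n = 128, Σfm = 2940, mean = 22.9688
Σfm² = 78250
Σf(m − x̄)² = Σfm² − (Σfm)²/n = 78250 − 2940²/128 = 10721.8750
Population variance = 10721.8750 / 128 = 83.7646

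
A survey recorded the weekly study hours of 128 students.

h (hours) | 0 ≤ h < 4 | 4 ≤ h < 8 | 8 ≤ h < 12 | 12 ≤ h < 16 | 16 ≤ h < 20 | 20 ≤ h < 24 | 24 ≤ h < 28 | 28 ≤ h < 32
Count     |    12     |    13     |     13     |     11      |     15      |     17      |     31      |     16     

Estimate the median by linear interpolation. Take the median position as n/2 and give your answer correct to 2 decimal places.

Cumulative frequencies: 12, 25, 38, 49, 64, 81, 112, 128
n = 128; position = n/2 = 64.
This falls in the class 16 ≤ h < 20: L = 16, F = 49, f = 15, h = 4.
Median ≈ 16 + ((64 − 49) / 15) × 4 = 20.0000

20.00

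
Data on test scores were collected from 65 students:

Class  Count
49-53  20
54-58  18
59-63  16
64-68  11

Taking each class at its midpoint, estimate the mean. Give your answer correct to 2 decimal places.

Midpoints: 51, 56, 61, 66
Σfm = 20×51 + 18×56 + 16×61 + 11×66 = 3730
n = Σf = 65
Mean = 3730 / 65 = 57.3846

57.38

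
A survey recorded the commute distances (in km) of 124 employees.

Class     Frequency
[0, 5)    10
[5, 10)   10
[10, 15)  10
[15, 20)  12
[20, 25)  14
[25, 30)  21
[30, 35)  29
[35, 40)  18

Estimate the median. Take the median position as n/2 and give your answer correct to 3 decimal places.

26.429

Cumulative frequencies: 10, 20, 30, 42, 56, 77, 106, 124
n = 124; position = n/2 = 62.
This falls in the class [25, 30): L = 25, F = 56, f = 21, h = 5.
Median ≈ 25 + ((62 − 56) / 21) × 5 = 26.4286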